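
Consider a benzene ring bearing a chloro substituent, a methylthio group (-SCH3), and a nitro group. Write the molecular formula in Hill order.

C7H6ClNO2S

Atom tally by fragment:
  benzene ring core → C:6 H:6
  (− 3 ring H displaced by substituents)
  + Cl → Cl:1
  + SCH3 → C:1 H:3 S:1
  + NO2 → N:1 O:2
Element totals:
  C: 7
  H: 6
  Cl: 1
  N: 1
  O: 2
  S: 1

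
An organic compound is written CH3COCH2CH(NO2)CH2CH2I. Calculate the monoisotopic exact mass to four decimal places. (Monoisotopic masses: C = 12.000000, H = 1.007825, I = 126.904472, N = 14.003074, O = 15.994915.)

270.9705

Atom tally by fragment:
  CH3COCH2 → C:3 H:5 O:1
  CH(NO2) → C:1 H:1 N:1 O:2
  CH2 → C:1 H:2
  CH2I → C:1 H:2 I:1
Element totals:
  C: 6
  H: 10
  I: 1
  N: 1
  O: 3
Molecular formula: C6H10INO3.
  M = 6(12.0) + 10(1.007825) + 126.904472 + 14.003074 + 3(15.994915)
    = 72.000000 + 10.078250 + 126.904472 + 14.003074 + 47.984745 = 270.970541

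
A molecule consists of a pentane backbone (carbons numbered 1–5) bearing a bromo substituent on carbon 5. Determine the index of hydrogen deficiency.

0

Atom tally by fragment:
  CH3 → C:1 H:3
  CH2 → C:1 H:2
  CH2 → C:1 H:2
  CH2 → C:1 H:2
  CH2Br → C:1 H:2 Br:1
Element totals:
  C: 5
  H: 11
  Br: 1
Molecular formula: C5H11Br.
DoU = (2C + 2 + N − H − X) / 2 = (2·5 + 2 + 0 − 11 − 1) / 2 = 0.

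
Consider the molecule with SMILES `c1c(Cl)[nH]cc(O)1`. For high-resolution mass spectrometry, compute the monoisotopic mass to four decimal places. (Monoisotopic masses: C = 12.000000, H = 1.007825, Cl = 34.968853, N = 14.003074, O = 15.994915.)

116.9981

Atom tally by fragment:
  pyrrole ring core → C:4 H:5 N:1
  (− 2 ring H displaced by substituents)
  + Cl → Cl:1
  + OH → O:1 H:1
Element totals:
  C: 4
  H: 4
  Cl: 1
  N: 1
  O: 1
Molecular formula: C4H4ClNO.
  M = 4(12.0) + 4(1.007825) + 34.968853 + 14.003074 + 15.994915
    = 48.000000 + 4.031300 + 34.968853 + 14.003074 + 15.994915 = 116.998142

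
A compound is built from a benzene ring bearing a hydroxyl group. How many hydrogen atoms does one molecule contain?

6

Atom tally by fragment:
  benzene ring core → C:6 H:6
  (− 1 ring H displaced by substituents)
  + OH → O:1 H:1
Element totals:
  C: 6
  H: 6
  O: 1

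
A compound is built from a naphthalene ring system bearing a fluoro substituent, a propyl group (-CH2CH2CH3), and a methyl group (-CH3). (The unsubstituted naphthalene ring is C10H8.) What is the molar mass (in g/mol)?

Atom tally by fragment:
  naphthalene ring system core → C:10 H:8
  (− 3 ring H displaced by substituents)
  + F → F:1
  + CH2CH2CH3 → C:3 H:7
  + CH3 → C:1 H:3
Element totals:
  C: 14
  H: 15
  F: 1
Molecular formula: C14H15F.
  M = 14(12.011) + 15(1.008) + 18.998
    = 168.154 + 15.120 + 18.998 = 202.272

202.27 g/mol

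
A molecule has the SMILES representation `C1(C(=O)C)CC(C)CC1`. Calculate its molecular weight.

Atom tally by fragment:
  cyclopentane ring core → C:5 H:10
  (− 2 ring H displaced by substituents)
  + COCH3 → C:2 H:3 O:1
  + CH3 → C:1 H:3
Element totals:
  C: 8
  H: 14
  O: 1
Molecular formula: C8H14O.
  M = 8(12.011) + 14(1.008) + 15.999
    = 96.088 + 14.112 + 15.999 = 126.199

126.20 g/mol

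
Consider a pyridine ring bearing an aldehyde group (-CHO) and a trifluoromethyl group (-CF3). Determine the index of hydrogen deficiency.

5

Atom tally by fragment:
  pyridine ring core → C:5 H:5 N:1
  (− 2 ring H displaced by substituents)
  + CHO → C:1 H:1 O:1
  + CF3 → C:1 F:3
Element totals:
  C: 7
  H: 4
  F: 3
  N: 1
  O: 1
Molecular formula: C7H4F3NO.
DoU = (2C + 2 + N − H − X) / 2 = (2·7 + 2 + 1 − 4 − 3) / 2 = 5.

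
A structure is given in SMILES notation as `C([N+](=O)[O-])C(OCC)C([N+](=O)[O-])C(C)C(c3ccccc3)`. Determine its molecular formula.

Atom tally by fragment:
  O2NCH2 → C:1 H:2 N:1 O:2
  CH(OC2H5) → C:3 H:6 O:1
  CH(NO2) → C:1 H:1 N:1 O:2
  CH(CH3) → C:2 H:4
  CH2C6H5 → C:7 H:7
Element totals:
  C: 14
  H: 20
  N: 2
  O: 5

C14H20N2O5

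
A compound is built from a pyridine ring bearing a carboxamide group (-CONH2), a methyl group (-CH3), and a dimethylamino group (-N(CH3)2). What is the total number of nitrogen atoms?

Atom tally by fragment:
  pyridine ring core → C:5 H:5 N:1
  (− 3 ring H displaced by substituents)
  + CONH2 → C:1 H:2 O:1 N:1
  + CH3 → C:1 H:3
  + N(CH3)2 → N:1 C:2 H:6
Element totals:
  C: 9
  H: 13
  N: 3
  O: 1

3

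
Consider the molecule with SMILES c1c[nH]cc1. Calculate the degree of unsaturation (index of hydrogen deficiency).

3

Atom tally by fragment:
  pyrrole ring core → C:4 H:5 N:1
Element totals:
  C: 4
  H: 5
  N: 1
Molecular formula: C4H5N.
DoU = (2C + 2 + N − H − X) / 2 = (2·4 + 2 + 1 − 5 − 0) / 2 = 3.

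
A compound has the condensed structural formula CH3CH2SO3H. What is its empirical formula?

C2H6O3S

Atom tally by fragment:
  CH3 → C:1 H:3
  CH2SO3H → C:1 H:3 S:1 O:3
Element totals:
  C: 2
  H: 6
  O: 3
  S: 1
Molecular formula: C2H6O3S.
gcd of subscripts (2, 6, 3, 1) = 1, so the empirical formula equals the molecular formula.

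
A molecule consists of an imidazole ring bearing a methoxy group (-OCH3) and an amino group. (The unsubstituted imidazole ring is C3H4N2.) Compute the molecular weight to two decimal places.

113.12 g/mol

Atom tally by fragment:
  imidazole ring core → C:3 H:4 N:2
  (− 2 ring H displaced by substituents)
  + OCH3 → C:1 H:3 O:1
  + NH2 → N:1 H:2
Element totals:
  C: 4
  H: 7
  N: 3
  O: 1
Molecular formula: C4H7N3O.
  M = 4(12.011) + 7(1.008) + 3(14.007) + 15.999
    = 48.044 + 7.056 + 42.021 + 15.999 = 113.120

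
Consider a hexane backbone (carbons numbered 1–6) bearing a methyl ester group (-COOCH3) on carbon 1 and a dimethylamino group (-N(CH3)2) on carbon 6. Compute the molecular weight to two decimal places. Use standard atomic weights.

187.28 g/mol

Atom tally by fragment:
  CH3OOCCH2 → C:3 H:5 O:2
  CH2 → C:1 H:2
  CH2 → C:1 H:2
  CH2 → C:1 H:2
  CH2 → C:1 H:2
  CH2N(CH3)2 → C:3 H:8 N:1
Element totals:
  C: 10
  H: 21
  N: 1
  O: 2
Molecular formula: C10H21NO2.
  M = 10(12.011) + 21(1.008) + 14.007 + 2(15.999)
    = 120.110 + 21.168 + 14.007 + 31.998 = 187.283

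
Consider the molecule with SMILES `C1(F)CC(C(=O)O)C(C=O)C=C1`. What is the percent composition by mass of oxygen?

Atom tally by fragment:
  cyclohexene ring core → C:6 H:10
  (− 3 ring H displaced by substituents)
  + F → F:1
  + COOH → C:1 H:1 O:2
  + CHO → C:1 H:1 O:1
Element totals:
  C: 8
  H: 9
  F: 1
  O: 3
Molecular formula: C8H9FO3.
Molar mass = 172.155 g/mol.
Mass from O: 3 × 15.999 = 47.997 g/mol.
%O = 47.997 / 172.155 × 100 = 27.88%.

27.88%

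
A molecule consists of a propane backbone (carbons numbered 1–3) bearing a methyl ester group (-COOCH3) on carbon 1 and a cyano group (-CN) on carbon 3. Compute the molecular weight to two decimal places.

127.14 g/mol

Atom tally by fragment:
  CH3OOCCH2 → C:3 H:5 O:2
  CH2 → C:1 H:2
  CH2CN → C:2 H:2 N:1
Element totals:
  C: 6
  H: 9
  N: 1
  O: 2
Molecular formula: C6H9NO2.
  M = 6(12.011) + 9(1.008) + 14.007 + 2(15.999)
    = 72.066 + 9.072 + 14.007 + 31.998 = 127.143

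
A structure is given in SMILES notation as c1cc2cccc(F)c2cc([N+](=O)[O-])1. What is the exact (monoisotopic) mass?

Atom tally by fragment:
  naphthalene ring system core → C:10 H:8
  (− 2 ring H displaced by substituents)
  + F → F:1
  + NO2 → N:1 O:2
Element totals:
  C: 10
  H: 6
  F: 1
  N: 1
  O: 2
Molecular formula: C10H6FNO2.
  M = 10(12.0) + 6(1.007825) + 18.998403 + 14.003074 + 2(15.994915)
    = 120.000000 + 6.046950 + 18.998403 + 14.003074 + 31.989830 = 191.038257

191.0383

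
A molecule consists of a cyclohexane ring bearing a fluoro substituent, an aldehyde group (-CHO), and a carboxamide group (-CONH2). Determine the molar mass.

Atom tally by fragment:
  cyclohexane ring core → C:6 H:12
  (− 3 ring H displaced by substituents)
  + F → F:1
  + CHO → C:1 H:1 O:1
  + CONH2 → C:1 H:2 O:1 N:1
Element totals:
  C: 8
  H: 12
  F: 1
  N: 1
  O: 2
Molecular formula: C8H12FNO2.
  M = 8(12.011) + 12(1.008) + 18.998 + 14.007 + 2(15.999)
    = 96.088 + 12.096 + 18.998 + 14.007 + 31.998 = 173.187

173.19 g/mol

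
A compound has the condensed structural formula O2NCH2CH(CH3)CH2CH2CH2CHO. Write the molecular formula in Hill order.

C7H13NO3

Atom tally by fragment:
  O2NCH2 → C:1 H:2 N:1 O:2
  CH(CH3) → C:2 H:4
  CH2 → C:1 H:2
  CH2 → C:1 H:2
  CH2CHO → C:2 H:3 O:1
Element totals:
  C: 7
  H: 13
  N: 1
  O: 3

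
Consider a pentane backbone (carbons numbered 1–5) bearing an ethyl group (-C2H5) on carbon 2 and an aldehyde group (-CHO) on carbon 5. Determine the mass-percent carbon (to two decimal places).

Atom tally by fragment:
  CH3 → C:1 H:3
  CH(C2H5) → C:3 H:6
  CH2 → C:1 H:2
  CH2 → C:1 H:2
  CH2CHO → C:2 H:3 O:1
Element totals:
  C: 8
  H: 16
  O: 1
Molecular formula: C8H16O.
Molar mass = 128.215 g/mol.
Mass from C: 8 × 12.011 = 96.088 g/mol.
%C = 96.088 / 128.215 × 100 = 74.94%.

74.94%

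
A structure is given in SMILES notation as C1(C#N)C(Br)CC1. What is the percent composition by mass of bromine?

Atom tally by fragment:
  cyclobutane ring core → C:4 H:8
  (− 2 ring H displaced by substituents)
  + CN → C:1 N:1
  + Br → Br:1
Element totals:
  C: 5
  H: 6
  Br: 1
  N: 1
Molecular formula: C5H6BrN.
Molar mass = 160.014 g/mol.
Mass from Br: 1 × 79.904 = 79.904 g/mol.
%Br = 79.904 / 160.014 × 100 = 49.94%.

49.94%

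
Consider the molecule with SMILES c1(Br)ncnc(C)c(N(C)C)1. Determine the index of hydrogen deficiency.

Atom tally by fragment:
  pyrimidine ring core → C:4 H:4 N:2
  (− 3 ring H displaced by substituents)
  + Br → Br:1
  + CH3 → C:1 H:3
  + N(CH3)2 → N:1 C:2 H:6
Element totals:
  C: 7
  H: 10
  Br: 1
  N: 3
Molecular formula: C7H10BrN3.
DoU = (2C + 2 + N − H − X) / 2 = (2·7 + 2 + 3 − 10 − 1) / 2 = 4.

4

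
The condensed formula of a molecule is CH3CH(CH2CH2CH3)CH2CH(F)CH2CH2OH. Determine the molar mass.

162.25 g/mol

Atom tally by fragment:
  CH3 → C:1 H:3
  CH(CH2CH2CH3) → C:4 H:8
  CH2 → C:1 H:2
  CH(F) → C:1 H:1 F:1
  CH2CH2OH → C:2 H:5 O:1
Element totals:
  C: 9
  H: 19
  F: 1
  O: 1
Molecular formula: C9H19FO.
  M = 9(12.011) + 19(1.008) + 18.998 + 15.999
    = 108.099 + 19.152 + 18.998 + 15.999 = 162.248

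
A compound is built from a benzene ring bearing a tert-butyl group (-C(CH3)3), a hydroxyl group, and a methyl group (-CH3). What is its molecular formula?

C11H16O

Atom tally by fragment:
  benzene ring core → C:6 H:6
  (− 3 ring H displaced by substituents)
  + C(CH3)3 → C:4 H:9
  + OH → O:1 H:1
  + CH3 → C:1 H:3
Element totals:
  C: 11
  H: 16
  O: 1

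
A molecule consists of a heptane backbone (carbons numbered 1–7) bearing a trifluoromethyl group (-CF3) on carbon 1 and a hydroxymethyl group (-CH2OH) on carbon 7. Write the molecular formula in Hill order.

C9H17F3O

Atom tally by fragment:
  F3CCH2 → C:2 H:2 F:3
  CH2 → C:1 H:2
  CH2 → C:1 H:2
  CH2 → C:1 H:2
  CH2 → C:1 H:2
  CH2 → C:1 H:2
  CH2CH2OH → C:2 H:5 O:1
Element totals:
  C: 9
  H: 17
  F: 3
  O: 1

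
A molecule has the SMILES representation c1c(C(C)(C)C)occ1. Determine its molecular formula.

C8H12O

Atom tally by fragment:
  furan ring core → C:4 H:4 O:1
  (− 1 ring H displaced by substituents)
  + C(CH3)3 → C:4 H:9
Element totals:
  C: 8
  H: 12
  O: 1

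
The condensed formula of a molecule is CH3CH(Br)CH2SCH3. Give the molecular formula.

C4H9BrS

Atom tally by fragment:
  CH3 → C:1 H:3
  CH(Br) → C:1 H:1 Br:1
  CH2SCH3 → C:2 H:5 S:1
Element totals:
  C: 4
  H: 9
  Br: 1
  S: 1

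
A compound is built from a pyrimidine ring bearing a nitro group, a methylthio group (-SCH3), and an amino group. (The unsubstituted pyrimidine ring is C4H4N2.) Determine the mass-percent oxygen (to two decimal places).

Atom tally by fragment:
  pyrimidine ring core → C:4 H:4 N:2
  (− 3 ring H displaced by substituents)
  + NO2 → N:1 O:2
  + SCH3 → C:1 H:3 S:1
  + NH2 → N:1 H:2
Element totals:
  C: 5
  H: 6
  N: 4
  O: 2
  S: 1
Molecular formula: C5H6N4O2S.
Molar mass = 186.189 g/mol.
Mass from O: 2 × 15.999 = 31.998 g/mol.
%O = 31.998 / 186.189 × 100 = 17.19%.

17.19%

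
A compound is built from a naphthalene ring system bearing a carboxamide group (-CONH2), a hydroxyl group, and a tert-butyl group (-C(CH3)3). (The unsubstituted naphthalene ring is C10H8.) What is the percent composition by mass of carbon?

Atom tally by fragment:
  naphthalene ring system core → C:10 H:8
  (− 3 ring H displaced by substituents)
  + CONH2 → C:1 H:2 O:1 N:1
  + OH → O:1 H:1
  + C(CH3)3 → C:4 H:9
Element totals:
  C: 15
  H: 17
  N: 1
  O: 2
Molecular formula: C15H17NO2.
Molar mass = 243.306 g/mol.
Mass from C: 15 × 12.011 = 180.165 g/mol.
%C = 180.165 / 243.306 × 100 = 74.05%.

74.05%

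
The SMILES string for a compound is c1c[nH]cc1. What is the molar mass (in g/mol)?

67.09 g/mol

Atom tally by fragment:
  pyrrole ring core → C:4 H:5 N:1
Element totals:
  C: 4
  H: 5
  N: 1
Molecular formula: C4H5N.
  M = 4(12.011) + 5(1.008) + 14.007
    = 48.044 + 5.040 + 14.007 = 67.091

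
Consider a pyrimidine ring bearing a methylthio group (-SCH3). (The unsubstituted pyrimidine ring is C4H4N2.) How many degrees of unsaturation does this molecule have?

Atom tally by fragment:
  pyrimidine ring core → C:4 H:4 N:2
  (− 1 ring H displaced by substituents)
  + SCH3 → C:1 H:3 S:1
Element totals:
  C: 5
  H: 6
  N: 2
  S: 1
Molecular formula: C5H6N2S.
DoU = (2C + 2 + N − H − X) / 2 = (2·5 + 2 + 2 − 6 − 0) / 2 = 4.

4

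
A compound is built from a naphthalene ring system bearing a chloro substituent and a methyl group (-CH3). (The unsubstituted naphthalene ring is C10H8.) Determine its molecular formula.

Atom tally by fragment:
  naphthalene ring system core → C:10 H:8
  (− 2 ring H displaced by substituents)
  + Cl → Cl:1
  + CH3 → C:1 H:3
Element totals:
  C: 11
  H: 9
  Cl: 1

C11H9Cl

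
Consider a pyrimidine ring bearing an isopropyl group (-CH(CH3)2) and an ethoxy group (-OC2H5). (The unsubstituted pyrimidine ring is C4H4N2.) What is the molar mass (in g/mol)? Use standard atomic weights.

166.22 g/mol

Atom tally by fragment:
  pyrimidine ring core → C:4 H:4 N:2
  (− 2 ring H displaced by substituents)
  + CH(CH3)2 → C:3 H:7
  + OC2H5 → C:2 H:5 O:1
Element totals:
  C: 9
  H: 14
  N: 2
  O: 1
Molecular formula: C9H14N2O.
  M = 9(12.011) + 14(1.008) + 2(14.007) + 15.999
    = 108.099 + 14.112 + 28.014 + 15.999 = 166.224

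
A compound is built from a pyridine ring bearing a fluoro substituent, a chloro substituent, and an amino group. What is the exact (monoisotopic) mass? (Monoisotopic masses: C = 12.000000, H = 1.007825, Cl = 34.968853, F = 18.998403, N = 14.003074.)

Atom tally by fragment:
  pyridine ring core → C:5 H:5 N:1
  (− 3 ring H displaced by substituents)
  + F → F:1
  + Cl → Cl:1
  + NH2 → N:1 H:2
Element totals:
  C: 5
  H: 4
  Cl: 1
  F: 1
  N: 2
Molecular formula: C5H4ClFN2.
  M = 5(12.0) + 4(1.007825) + 34.968853 + 18.998403 + 2(14.003074)
    = 60.000000 + 4.031300 + 34.968853 + 18.998403 + 28.006148 = 146.004704

146.0047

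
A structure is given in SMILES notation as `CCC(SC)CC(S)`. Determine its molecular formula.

Atom tally by fragment:
  CH3 → C:1 H:3
  CH2 → C:1 H:2
  CH(SCH3) → C:2 H:4 S:1
  CH2 → C:1 H:2
  CH2SH → C:1 H:3 S:1
Element totals:
  C: 6
  H: 14
  S: 2

C6H14S2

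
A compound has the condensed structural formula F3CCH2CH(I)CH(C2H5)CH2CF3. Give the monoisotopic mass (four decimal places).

347.9810

Atom tally by fragment:
  F3CCH2 → C:2 H:2 F:3
  CH(I) → C:1 H:1 I:1
  CH(C2H5) → C:3 H:6
  CH2CF3 → C:2 H:2 F:3
Element totals:
  C: 8
  H: 11
  F: 6
  I: 1
Molecular formula: C8H11F6I.
  M = 8(12.0) + 11(1.007825) + 6(18.998403) + 126.904472
    = 96.000000 + 11.086075 + 113.990418 + 126.904472 = 347.980965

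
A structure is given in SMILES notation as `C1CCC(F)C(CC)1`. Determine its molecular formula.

Atom tally by fragment:
  cyclopentane ring core → C:5 H:10
  (− 2 ring H displaced by substituents)
  + F → F:1
  + C2H5 → C:2 H:5
Element totals:
  C: 7
  H: 13
  F: 1

C7H13F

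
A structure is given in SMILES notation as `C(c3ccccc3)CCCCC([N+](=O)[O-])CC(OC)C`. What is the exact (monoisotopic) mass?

279.1834

Atom tally by fragment:
  C6H5CH2 → C:7 H:7
  CH2 → C:1 H:2
  CH2 → C:1 H:2
  CH2 → C:1 H:2
  CH2 → C:1 H:2
  CH(NO2) → C:1 H:1 N:1 O:2
  CH2 → C:1 H:2
  CH(OCH3) → C:2 H:4 O:1
  CH3 → C:1 H:3
Element totals:
  C: 16
  H: 25
  N: 1
  O: 3
Molecular formula: C16H25NO3.
  M = 16(12.0) + 25(1.007825) + 14.003074 + 3(15.994915)
    = 192.000000 + 25.195625 + 14.003074 + 47.984745 = 279.183444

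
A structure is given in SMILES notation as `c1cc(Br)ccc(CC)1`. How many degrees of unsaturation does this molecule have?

Atom tally by fragment:
  benzene ring core → C:6 H:6
  (− 2 ring H displaced by substituents)
  + Br → Br:1
  + C2H5 → C:2 H:5
Element totals:
  C: 8
  H: 9
  Br: 1
Molecular formula: C8H9Br.
DoU = (2C + 2 + N − H − X) / 2 = (2·8 + 2 + 0 − 9 − 1) / 2 = 4.

4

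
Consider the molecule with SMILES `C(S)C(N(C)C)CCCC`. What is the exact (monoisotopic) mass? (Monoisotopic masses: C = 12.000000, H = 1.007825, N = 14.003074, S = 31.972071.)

161.1238

Atom tally by fragment:
  HSCH2 → C:1 H:3 S:1
  CH(N(CH3)2) → C:3 H:7 N:1
  CH2 → C:1 H:2
  CH2 → C:1 H:2
  CH2 → C:1 H:2
  CH3 → C:1 H:3
Element totals:
  C: 8
  H: 19
  N: 1
  S: 1
Molecular formula: C8H19NS.
  M = 8(12.0) + 19(1.007825) + 14.003074 + 31.972071
    = 96.000000 + 19.148675 + 14.003074 + 31.972071 = 161.123820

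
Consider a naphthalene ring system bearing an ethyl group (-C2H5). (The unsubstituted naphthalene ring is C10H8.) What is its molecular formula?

Atom tally by fragment:
  naphthalene ring system core → C:10 H:8
  (− 1 ring H displaced by substituents)
  + C2H5 → C:2 H:5
Element totals:
  C: 12
  H: 12

C12H12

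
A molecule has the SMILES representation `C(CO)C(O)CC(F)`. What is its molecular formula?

Atom tally by fragment:
  HOCH2CH2 → C:2 H:5 O:1
  CH(OH) → C:1 H:2 O:1
  CH2 → C:1 H:2
  CH2F → C:1 H:2 F:1
Element totals:
  C: 5
  H: 11
  F: 1
  O: 2

C5H11FO2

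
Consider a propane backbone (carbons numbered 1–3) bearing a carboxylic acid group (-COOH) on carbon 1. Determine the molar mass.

Atom tally by fragment:
  HOOCCH2 → C:2 H:3 O:2
  CH2 → C:1 H:2
  CH3 → C:1 H:3
Element totals:
  C: 4
  H: 8
  O: 2
Molecular formula: C4H8O2.
  M = 4(12.011) + 8(1.008) + 2(15.999)
    = 48.044 + 8.064 + 31.998 = 88.106

88.11 g/mol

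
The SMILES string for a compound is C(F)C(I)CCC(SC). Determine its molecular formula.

C6H12FIS

Atom tally by fragment:
  FCH2 → C:1 H:2 F:1
  CH(I) → C:1 H:1 I:1
  CH2 → C:1 H:2
  CH2 → C:1 H:2
  CH2SCH3 → C:2 H:5 S:1
Element totals:
  C: 6
  H: 12
  F: 1
  I: 1
  S: 1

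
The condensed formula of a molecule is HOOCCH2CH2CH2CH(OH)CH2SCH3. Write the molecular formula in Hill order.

Element totals:
  C: 7
  H: 14
  O: 3
  S: 1

C7H14O3S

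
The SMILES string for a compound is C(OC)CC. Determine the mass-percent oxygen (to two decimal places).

21.58%

Atom tally by fragment:
  CH3OCH2 → C:2 H:5 O:1
  CH2 → C:1 H:2
  CH3 → C:1 H:3
Element totals:
  C: 4
  H: 10
  O: 1
Molecular formula: C4H10O.
Molar mass = 74.123 g/mol.
Mass from O: 1 × 15.999 = 15.999 g/mol.
%O = 15.999 / 74.123 × 100 = 21.58%.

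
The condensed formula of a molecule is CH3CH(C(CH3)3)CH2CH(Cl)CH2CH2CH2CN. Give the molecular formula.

Atom tally by fragment:
  CH3 → C:1 H:3
  CH(C(CH3)3) → C:5 H:10
  CH2 → C:1 H:2
  CH(Cl) → C:1 H:1 Cl:1
  CH2 → C:1 H:2
  CH2 → C:1 H:2
  CH2CN → C:2 H:2 N:1
Element totals:
  C: 12
  H: 22
  Cl: 1
  N: 1

C12H22ClN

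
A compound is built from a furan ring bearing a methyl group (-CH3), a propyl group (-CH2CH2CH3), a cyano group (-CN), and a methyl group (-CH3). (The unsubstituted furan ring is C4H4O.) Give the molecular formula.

Atom tally by fragment:
  furan ring core → C:4 H:4 O:1
  (− 4 ring H displaced by substituents)
  + CH3 → C:1 H:3
  + CH2CH2CH3 → C:3 H:7
  + CN → C:1 N:1
  + CH3 → C:1 H:3
Element totals:
  C: 10
  H: 13
  N: 1
  O: 1

C10H13NO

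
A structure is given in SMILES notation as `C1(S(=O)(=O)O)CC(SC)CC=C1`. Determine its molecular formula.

Atom tally by fragment:
  cyclohexene ring core → C:6 H:10
  (− 2 ring H displaced by substituents)
  + SO3H → S:1 O:3 H:1
  + SCH3 → C:1 H:3 S:1
Element totals:
  C: 7
  H: 12
  O: 3
  S: 2

C7H12O3S2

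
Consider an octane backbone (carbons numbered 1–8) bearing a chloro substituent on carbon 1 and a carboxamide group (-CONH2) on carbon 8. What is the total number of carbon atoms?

Atom tally by fragment:
  ClCH2 → C:1 H:2 Cl:1
  CH2 → C:1 H:2
  CH2 → C:1 H:2
  CH2 → C:1 H:2
  CH2 → C:1 H:2
  CH2 → C:1 H:2
  CH2 → C:1 H:2
  CH2CONH2 → C:2 H:4 O:1 N:1
Element totals:
  C: 9
  H: 18
  Cl: 1
  N: 1
  O: 1

9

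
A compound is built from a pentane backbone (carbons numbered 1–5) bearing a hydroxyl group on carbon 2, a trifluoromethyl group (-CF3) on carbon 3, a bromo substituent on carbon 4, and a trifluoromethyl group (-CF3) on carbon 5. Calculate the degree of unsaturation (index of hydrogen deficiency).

0

Atom tally by fragment:
  CH3 → C:1 H:3
  CH(OH) → C:1 H:2 O:1
  CH(CF3) → C:2 H:1 F:3
  CH(Br) → C:1 H:1 Br:1
  CH2CF3 → C:2 H:2 F:3
Element totals:
  C: 7
  H: 9
  Br: 1
  F: 6
  O: 1
Molecular formula: C7H9BrF6O.
DoU = (2C + 2 + N − H − X) / 2 = (2·7 + 2 + 0 − 9 − 7) / 2 = 0.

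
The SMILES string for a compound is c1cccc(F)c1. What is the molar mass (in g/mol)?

Atom tally by fragment:
  benzene ring core → C:6 H:6
  (− 1 ring H displaced by substituents)
  + F → F:1
Element totals:
  C: 6
  H: 5
  F: 1
Molecular formula: C6H5F.
  M = 6(12.011) + 5(1.008) + 18.998
    = 72.066 + 5.040 + 18.998 = 96.104

96.10 g/mol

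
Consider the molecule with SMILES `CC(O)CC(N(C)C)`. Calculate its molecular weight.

117.19 g/mol

Atom tally by fragment:
  CH3 → C:1 H:3
  CH(OH) → C:1 H:2 O:1
  CH2 → C:1 H:2
  CH2N(CH3)2 → C:3 H:8 N:1
Element totals:
  C: 6
  H: 15
  N: 1
  O: 1
Molecular formula: C6H15NO.
  M = 6(12.011) + 15(1.008) + 14.007 + 15.999
    = 72.066 + 15.120 + 14.007 + 15.999 = 117.192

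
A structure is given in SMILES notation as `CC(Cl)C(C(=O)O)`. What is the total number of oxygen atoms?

Atom tally by fragment:
  CH3 → C:1 H:3
  CH(Cl) → C:1 H:1 Cl:1
  CH2COOH → C:2 H:3 O:2
Element totals:
  C: 4
  H: 7
  Cl: 1
  O: 2

2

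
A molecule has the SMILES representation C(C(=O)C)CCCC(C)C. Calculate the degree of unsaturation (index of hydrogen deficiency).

Atom tally by fragment:
  CH3COCH2 → C:3 H:5 O:1
  CH2 → C:1 H:2
  CH2 → C:1 H:2
  CH2 → C:1 H:2
  CH(CH3) → C:2 H:4
  CH3 → C:1 H:3
Element totals:
  C: 9
  H: 18
  O: 1
Molecular formula: C9H18O.
DoU = (2C + 2 + N − H − X) / 2 = (2·9 + 2 + 0 − 18 − 0) / 2 = 1.

1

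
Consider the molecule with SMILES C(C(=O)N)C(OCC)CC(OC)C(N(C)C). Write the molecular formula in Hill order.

Atom tally by fragment:
  H2NOCCH2 → C:2 H:4 O:1 N:1
  CH(OC2H5) → C:3 H:6 O:1
  CH2 → C:1 H:2
  CH(OCH3) → C:2 H:4 O:1
  CH2N(CH3)2 → C:3 H:8 N:1
Element totals:
  C: 11
  H: 24
  N: 2
  O: 3

C11H24N2O3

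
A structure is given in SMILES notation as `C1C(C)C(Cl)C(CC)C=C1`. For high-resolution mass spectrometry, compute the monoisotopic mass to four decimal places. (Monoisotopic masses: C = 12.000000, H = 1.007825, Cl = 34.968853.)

Atom tally by fragment:
  cyclohexene ring core → C:6 H:10
  (− 3 ring H displaced by substituents)
  + CH3 → C:1 H:3
  + Cl → Cl:1
  + C2H5 → C:2 H:5
Element totals:
  C: 9
  H: 15
  Cl: 1
Molecular formula: C9H15Cl.
  M = 9(12.0) + 15(1.007825) + 34.968853
    = 108.000000 + 15.117375 + 34.968853 = 158.086228

158.0862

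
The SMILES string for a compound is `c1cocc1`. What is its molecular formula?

C4H4O

Atom tally by fragment:
  furan ring core → C:4 H:4 O:1
Element totals:
  C: 4
  H: 4
  O: 1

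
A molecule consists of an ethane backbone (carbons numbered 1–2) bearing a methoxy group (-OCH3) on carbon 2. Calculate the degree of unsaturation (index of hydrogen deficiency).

0

Atom tally by fragment:
  CH3 → C:1 H:3
  CH2OCH3 → C:2 H:5 O:1
Element totals:
  C: 3
  H: 8
  O: 1
Molecular formula: C3H8O.
DoU = (2C + 2 + N − H − X) / 2 = (2·3 + 2 + 0 − 8 − 0) / 2 = 0.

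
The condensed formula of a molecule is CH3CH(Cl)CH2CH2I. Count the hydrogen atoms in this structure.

Element totals:
  C: 4
  H: 8
  Cl: 1
  I: 1

8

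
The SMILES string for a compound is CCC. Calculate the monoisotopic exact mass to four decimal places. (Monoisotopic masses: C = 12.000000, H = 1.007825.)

Atom tally by fragment:
  CH3 → C:1 H:3
  CH2 → C:1 H:2
  CH3 → C:1 H:3
Element totals:
  C: 3
  H: 8
Molecular formula: C3H8.
  M = 3(12.0) + 8(1.007825)
    = 36.000000 + 8.062600 = 44.062600

44.0626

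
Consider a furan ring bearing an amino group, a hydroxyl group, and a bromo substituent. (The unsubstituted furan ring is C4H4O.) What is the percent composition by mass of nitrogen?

7.87%

Atom tally by fragment:
  furan ring core → C:4 H:4 O:1
  (− 3 ring H displaced by substituents)
  + NH2 → N:1 H:2
  + OH → O:1 H:1
  + Br → Br:1
Element totals:
  C: 4
  H: 4
  Br: 1
  N: 1
  O: 2
Molecular formula: C4H4BrNO2.
Molar mass = 177.985 g/mol.
Mass from N: 1 × 14.007 = 14.007 g/mol.
%N = 14.007 / 177.985 × 100 = 7.87%.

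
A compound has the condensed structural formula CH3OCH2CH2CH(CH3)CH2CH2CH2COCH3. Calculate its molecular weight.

Atom tally by fragment:
  CH3OCH2 → C:2 H:5 O:1
  CH2 → C:1 H:2
  CH(CH3) → C:2 H:4
  CH2 → C:1 H:2
  CH2 → C:1 H:2
  CH2COCH3 → C:3 H:5 O:1
Element totals:
  C: 10
  H: 20
  O: 2
Molecular formula: C10H20O2.
  M = 10(12.011) + 20(1.008) + 2(15.999)
    = 120.110 + 20.160 + 31.998 = 172.268

172.27 g/mol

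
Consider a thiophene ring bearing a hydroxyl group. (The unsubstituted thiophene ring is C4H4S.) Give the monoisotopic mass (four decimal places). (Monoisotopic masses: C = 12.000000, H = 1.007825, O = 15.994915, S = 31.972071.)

Atom tally by fragment:
  thiophene ring core → C:4 H:4 S:1
  (− 1 ring H displaced by substituents)
  + OH → O:1 H:1
Element totals:
  C: 4
  H: 4
  O: 1
  S: 1
Molecular formula: C4H4OS.
  M = 4(12.0) + 4(1.007825) + 15.994915 + 31.972071
    = 48.000000 + 4.031300 + 15.994915 + 31.972071 = 99.998286

99.9983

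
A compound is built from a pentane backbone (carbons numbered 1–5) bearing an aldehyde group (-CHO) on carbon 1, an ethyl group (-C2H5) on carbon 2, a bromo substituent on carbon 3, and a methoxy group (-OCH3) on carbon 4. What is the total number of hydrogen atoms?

17

Atom tally by fragment:
  OHCCH2 → C:2 H:3 O:1
  CH(C2H5) → C:3 H:6
  CH(Br) → C:1 H:1 Br:1
  CH(OCH3) → C:2 H:4 O:1
  CH3 → C:1 H:3
Element totals:
  C: 9
  H: 17
  Br: 1
  O: 2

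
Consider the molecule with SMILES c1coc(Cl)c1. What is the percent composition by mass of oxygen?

Atom tally by fragment:
  furan ring core → C:4 H:4 O:1
  (− 1 ring H displaced by substituents)
  + Cl → Cl:1
Element totals:
  C: 4
  H: 3
  Cl: 1
  O: 1
Molecular formula: C4H3ClO.
Molar mass = 102.517 g/mol.
Mass from O: 1 × 15.999 = 15.999 g/mol.
%O = 15.999 / 102.517 × 100 = 15.61%.

15.61%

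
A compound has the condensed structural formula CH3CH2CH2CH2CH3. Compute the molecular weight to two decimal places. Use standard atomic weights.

72.15 g/mol

Atom tally by fragment:
  CH3 → C:1 H:3
  CH2 → C:1 H:2
  CH2 → C:1 H:2
  CH2 → C:1 H:2
  CH3 → C:1 H:3
Element totals:
  C: 5
  H: 12
Molecular formula: C5H12.
  M = 5(12.011) + 12(1.008)
    = 60.055 + 12.096 = 72.151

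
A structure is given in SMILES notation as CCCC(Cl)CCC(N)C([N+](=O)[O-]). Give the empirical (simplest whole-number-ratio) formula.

Atom tally by fragment:
  CH3 → C:1 H:3
  CH2 → C:1 H:2
  CH2 → C:1 H:2
  CH(Cl) → C:1 H:1 Cl:1
  CH2 → C:1 H:2
  CH2 → C:1 H:2
  CH(NH2) → C:1 H:3 N:1
  CH2NO2 → C:1 H:2 N:1 O:2
Element totals:
  C: 8
  H: 17
  Cl: 1
  N: 2
  O: 2
Molecular formula: C8H17ClN2O2.
gcd of subscripts (8, 1, 17, 2, 2) = 1, so the empirical formula equals the molecular formula.

C8H17ClN2O2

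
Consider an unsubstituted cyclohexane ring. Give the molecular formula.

C6H12

Atom tally by fragment:
  cyclohexane ring core → C:6 H:12
Element totals:
  C: 6
  H: 12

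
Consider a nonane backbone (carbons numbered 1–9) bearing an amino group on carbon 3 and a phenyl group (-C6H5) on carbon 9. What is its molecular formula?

C15H25N

Atom tally by fragment:
  CH3 → C:1 H:3
  CH2 → C:1 H:2
  CH(NH2) → C:1 H:3 N:1
  CH2 → C:1 H:2
  CH2 → C:1 H:2
  CH2 → C:1 H:2
  CH2 → C:1 H:2
  CH2 → C:1 H:2
  CH2C6H5 → C:7 H:7
Element totals:
  C: 15
  H: 25
  N: 1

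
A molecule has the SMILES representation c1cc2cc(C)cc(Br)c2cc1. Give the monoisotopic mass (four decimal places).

219.9888

Atom tally by fragment:
  naphthalene ring system core → C:10 H:8
  (− 2 ring H displaced by substituents)
  + CH3 → C:1 H:3
  + Br → Br:1
Element totals:
  C: 11
  H: 9
  Br: 1
Molecular formula: C11H9Br.
  M = 11(12.0) + 9(1.007825) + 78.918338
    = 132.000000 + 9.070425 + 78.918338 = 219.988763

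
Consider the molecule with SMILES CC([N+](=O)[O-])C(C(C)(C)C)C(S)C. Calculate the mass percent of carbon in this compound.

52.65%

Atom tally by fragment:
  CH3 → C:1 H:3
  CH(NO2) → C:1 H:1 N:1 O:2
  CH(C(CH3)3) → C:5 H:10
  CH(SH) → C:1 H:2 S:1
  CH3 → C:1 H:3
Element totals:
  C: 9
  H: 19
  N: 1
  O: 2
  S: 1
Molecular formula: C9H19NO2S.
Molar mass = 205.316 g/mol.
Mass from C: 9 × 12.011 = 108.099 g/mol.
%C = 108.099 / 205.316 × 100 = 52.65%.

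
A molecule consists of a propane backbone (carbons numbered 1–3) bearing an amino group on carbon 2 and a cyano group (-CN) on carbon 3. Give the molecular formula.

C4H8N2

Atom tally by fragment:
  CH3 → C:1 H:3
  CH(NH2) → C:1 H:3 N:1
  CH2CN → C:2 H:2 N:1
Element totals:
  C: 4
  H: 8
  N: 2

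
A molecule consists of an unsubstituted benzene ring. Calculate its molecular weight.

78.11 g/mol

Atom tally by fragment:
  benzene ring core → C:6 H:6
Element totals:
  C: 6
  H: 6
Molecular formula: C6H6.
  M = 6(12.011) + 6(1.008)
    = 72.066 + 6.048 = 78.114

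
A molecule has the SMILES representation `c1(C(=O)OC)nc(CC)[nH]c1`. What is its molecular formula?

C7H10N2O2

Atom tally by fragment:
  imidazole ring core → C:3 H:4 N:2
  (− 2 ring H displaced by substituents)
  + COOCH3 → C:2 H:3 O:2
  + C2H5 → C:2 H:5
Element totals:
  C: 7
  H: 10
  N: 2
  O: 2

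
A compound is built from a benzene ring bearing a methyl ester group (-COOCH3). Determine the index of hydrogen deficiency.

Atom tally by fragment:
  benzene ring core → C:6 H:6
  (− 1 ring H displaced by substituents)
  + COOCH3 → C:2 H:3 O:2
Element totals:
  C: 8
  H: 8
  O: 2
Molecular formula: C8H8O2.
DoU = (2C + 2 + N − H − X) / 2 = (2·8 + 2 + 0 − 8 − 0) / 2 = 5.

5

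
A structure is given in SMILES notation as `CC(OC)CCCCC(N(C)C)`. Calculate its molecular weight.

Atom tally by fragment:
  CH3 → C:1 H:3
  CH(OCH3) → C:2 H:4 O:1
  CH2 → C:1 H:2
  CH2 → C:1 H:2
  CH2 → C:1 H:2
  CH2 → C:1 H:2
  CH2N(CH3)2 → C:3 H:8 N:1
Element totals:
  C: 10
  H: 23
  N: 1
  O: 1
Molecular formula: C10H23NO.
  M = 10(12.011) + 23(1.008) + 14.007 + 15.999
    = 120.110 + 23.184 + 14.007 + 15.999 = 173.300

173.30 g/mol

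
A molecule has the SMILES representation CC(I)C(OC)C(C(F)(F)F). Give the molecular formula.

C6H10F3IO

Atom tally by fragment:
  CH3 → C:1 H:3
  CH(I) → C:1 H:1 I:1
  CH(OCH3) → C:2 H:4 O:1
  CH2CF3 → C:2 H:2 F:3
Element totals:
  C: 6
  H: 10
  F: 3
  I: 1
  O: 1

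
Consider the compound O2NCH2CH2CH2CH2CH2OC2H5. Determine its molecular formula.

C7H15NO3

Atom tally by fragment:
  O2NCH2 → C:1 H:2 N:1 O:2
  CH2 → C:1 H:2
  CH2 → C:1 H:2
  CH2 → C:1 H:2
  CH2OC2H5 → C:3 H:7 O:1
Element totals:
  C: 7
  H: 15
  N: 1
  O: 3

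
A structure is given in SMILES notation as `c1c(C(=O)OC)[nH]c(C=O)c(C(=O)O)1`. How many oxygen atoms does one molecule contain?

5

Atom tally by fragment:
  pyrrole ring core → C:4 H:5 N:1
  (− 3 ring H displaced by substituents)
  + COOCH3 → C:2 H:3 O:2
  + CHO → C:1 H:1 O:1
  + COOH → C:1 H:1 O:2
Element totals:
  C: 8
  H: 7
  N: 1
  O: 5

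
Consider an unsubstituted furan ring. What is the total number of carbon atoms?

Atom tally by fragment:
  furan ring core → C:4 H:4 O:1
Element totals:
  C: 4
  H: 4
  O: 1

4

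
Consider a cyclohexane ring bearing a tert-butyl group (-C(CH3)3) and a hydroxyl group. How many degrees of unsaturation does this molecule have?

Atom tally by fragment:
  cyclohexane ring core → C:6 H:12
  (− 2 ring H displaced by substituents)
  + C(CH3)3 → C:4 H:9
  + OH → O:1 H:1
Element totals:
  C: 10
  H: 20
  O: 1
Molecular formula: C10H20O.
DoU = (2C + 2 + N − H − X) / 2 = (2·10 + 2 + 0 − 20 − 0) / 2 = 1.

1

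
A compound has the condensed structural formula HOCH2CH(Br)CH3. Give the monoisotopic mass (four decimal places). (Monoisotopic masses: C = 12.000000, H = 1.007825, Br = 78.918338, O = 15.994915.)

Atom tally by fragment:
  HOCH2 → C:1 H:3 O:1
  CH(Br) → C:1 H:1 Br:1
  CH3 → C:1 H:3
Element totals:
  C: 3
  H: 7
  Br: 1
  O: 1
Molecular formula: C3H7BrO.
  M = 3(12.0) + 7(1.007825) + 78.918338 + 15.994915
    = 36.000000 + 7.054775 + 78.918338 + 15.994915 = 137.968028

137.9680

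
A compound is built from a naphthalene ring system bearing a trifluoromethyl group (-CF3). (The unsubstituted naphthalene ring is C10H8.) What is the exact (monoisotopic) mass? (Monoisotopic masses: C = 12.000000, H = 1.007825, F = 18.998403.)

Atom tally by fragment:
  naphthalene ring system core → C:10 H:8
  (− 1 ring H displaced by substituents)
  + CF3 → C:1 F:3
Element totals:
  C: 11
  H: 7
  F: 3
Molecular formula: C11H7F3.
  M = 11(12.0) + 7(1.007825) + 3(18.998403)
    = 132.000000 + 7.054775 + 56.995209 = 196.049984

196.0500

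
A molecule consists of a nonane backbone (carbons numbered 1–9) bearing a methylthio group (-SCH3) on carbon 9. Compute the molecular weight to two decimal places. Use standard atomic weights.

174.35 g/mol

Atom tally by fragment:
  CH3 → C:1 H:3
  CH2 → C:1 H:2
  CH2 → C:1 H:2
  CH2 → C:1 H:2
  CH2 → C:1 H:2
  CH2 → C:1 H:2
  CH2 → C:1 H:2
  CH2 → C:1 H:2
  CH2SCH3 → C:2 H:5 S:1
Element totals:
  C: 10
  H: 22
  S: 1
Molecular formula: C10H22S.
  M = 10(12.011) + 22(1.008) + 32.06
    = 120.110 + 22.176 + 32.060 = 174.346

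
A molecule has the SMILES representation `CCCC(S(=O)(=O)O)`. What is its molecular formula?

C4H10O3S

Atom tally by fragment:
  CH3 → C:1 H:3
  CH2 → C:1 H:2
  CH2 → C:1 H:2
  CH2SO3H → C:1 H:3 S:1 O:3
Element totals:
  C: 4
  H: 10
  O: 3
  S: 1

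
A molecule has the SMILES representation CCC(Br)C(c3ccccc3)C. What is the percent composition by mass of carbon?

58.17%

Atom tally by fragment:
  CH3 → C:1 H:3
  CH2 → C:1 H:2
  CH(Br) → C:1 H:1 Br:1
  CH(C6H5) → C:7 H:6
  CH3 → C:1 H:3
Element totals:
  C: 11
  H: 15
  Br: 1
Molecular formula: C11H15Br.
Molar mass = 227.145 g/mol.
Mass from C: 11 × 12.011 = 132.121 g/mol.
%C = 132.121 / 227.145 × 100 = 58.17%.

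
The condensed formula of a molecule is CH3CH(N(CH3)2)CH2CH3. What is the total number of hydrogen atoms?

Atom tally by fragment:
  CH3 → C:1 H:3
  CH(N(CH3)2) → C:3 H:7 N:1
  CH2 → C:1 H:2
  CH3 → C:1 H:3
Element totals:
  C: 6
  H: 15
  N: 1

15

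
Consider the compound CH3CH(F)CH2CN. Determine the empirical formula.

Atom tally by fragment:
  CH3 → C:1 H:3
  CH(F) → C:1 H:1 F:1
  CH2CN → C:2 H:2 N:1
Element totals:
  C: 4
  H: 6
  F: 1
  N: 1
Molecular formula: C4H6FN.
gcd of subscripts (4, 1, 6, 1) = 1, so the empirical formula equals the molecular formula.

C4H6FN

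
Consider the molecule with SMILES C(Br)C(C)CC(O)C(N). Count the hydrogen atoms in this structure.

14

Atom tally by fragment:
  BrCH2 → C:1 H:2 Br:1
  CH(CH3) → C:2 H:4
  CH2 → C:1 H:2
  CH(OH) → C:1 H:2 O:1
  CH2NH2 → C:1 H:4 N:1
Element totals:
  C: 6
  H: 14
  Br: 1
  N: 1
  O: 1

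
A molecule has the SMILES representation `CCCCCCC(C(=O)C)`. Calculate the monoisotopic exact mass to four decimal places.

142.1358

Atom tally by fragment:
  CH3 → C:1 H:3
  CH2 → C:1 H:2
  CH2 → C:1 H:2
  CH2 → C:1 H:2
  CH2 → C:1 H:2
  CH2 → C:1 H:2
  CH2COCH3 → C:3 H:5 O:1
Element totals:
  C: 9
  H: 18
  O: 1
Molecular formula: C9H18O.
  M = 9(12.0) + 18(1.007825) + 15.994915
    = 108.000000 + 18.140850 + 15.994915 = 142.135765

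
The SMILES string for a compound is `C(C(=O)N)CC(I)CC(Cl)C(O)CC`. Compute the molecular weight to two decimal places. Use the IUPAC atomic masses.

333.59 g/mol

Atom tally by fragment:
  H2NOCCH2 → C:2 H:4 O:1 N:1
  CH2 → C:1 H:2
  CH(I) → C:1 H:1 I:1
  CH2 → C:1 H:2
  CH(Cl) → C:1 H:1 Cl:1
  CH(OH) → C:1 H:2 O:1
  CH2 → C:1 H:2
  CH3 → C:1 H:3
Element totals:
  C: 9
  H: 17
  Cl: 1
  I: 1
  N: 1
  O: 2
Molecular formula: C9H17ClINO2.
  M = 9(12.011) + 17(1.008) + 35.45 + 126.904 + 14.007 + 2(15.999)
    = 108.099 + 17.136 + 35.450 + 126.904 + 14.007 + 31.998 = 333.594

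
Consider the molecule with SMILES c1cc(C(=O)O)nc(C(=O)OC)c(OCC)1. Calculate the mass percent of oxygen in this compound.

Atom tally by fragment:
  pyridine ring core → C:5 H:5 N:1
  (− 3 ring H displaced by substituents)
  + COOH → C:1 H:1 O:2
  + COOCH3 → C:2 H:3 O:2
  + OC2H5 → C:2 H:5 O:1
Element totals:
  C: 10
  H: 11
  N: 1
  O: 5
Molecular formula: C10H11NO5.
Molar mass = 225.200 g/mol.
Mass from O: 5 × 15.999 = 79.995 g/mol.
%O = 79.995 / 225.200 × 100 = 35.52%.

35.52%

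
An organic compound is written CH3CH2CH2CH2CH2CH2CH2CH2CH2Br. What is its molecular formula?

Atom tally by fragment:
  CH3 → C:1 H:3
  CH2 → C:1 H:2
  CH2 → C:1 H:2
  CH2 → C:1 H:2
  CH2 → C:1 H:2
  CH2 → C:1 H:2
  CH2 → C:1 H:2
  CH2 → C:1 H:2
  CH2Br → C:1 H:2 Br:1
Element totals:
  C: 9
  H: 19
  Br: 1

C9H19Br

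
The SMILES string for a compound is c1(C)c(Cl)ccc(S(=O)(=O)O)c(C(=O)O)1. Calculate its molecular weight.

Atom tally by fragment:
  benzene ring core → C:6 H:6
  (− 4 ring H displaced by substituents)
  + CH3 → C:1 H:3
  + Cl → Cl:1
  + SO3H → S:1 O:3 H:1
  + COOH → C:1 H:1 O:2
Element totals:
  C: 8
  H: 7
  Cl: 1
  O: 5
  S: 1
Molecular formula: C8H7ClO5S.
  M = 8(12.011) + 7(1.008) + 35.45 + 5(15.999) + 32.06
    = 96.088 + 7.056 + 35.450 + 79.995 + 32.060 = 250.649

250.65 g/mol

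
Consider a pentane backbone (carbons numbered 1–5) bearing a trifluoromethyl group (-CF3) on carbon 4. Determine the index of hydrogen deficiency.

Atom tally by fragment:
  CH3 → C:1 H:3
  CH2 → C:1 H:2
  CH2 → C:1 H:2
  CH(CF3) → C:2 H:1 F:3
  CH3 → C:1 H:3
Element totals:
  C: 6
  H: 11
  F: 3
Molecular formula: C6H11F3.
DoU = (2C + 2 + N − H − X) / 2 = (2·6 + 2 + 0 − 11 − 3) / 2 = 0.

0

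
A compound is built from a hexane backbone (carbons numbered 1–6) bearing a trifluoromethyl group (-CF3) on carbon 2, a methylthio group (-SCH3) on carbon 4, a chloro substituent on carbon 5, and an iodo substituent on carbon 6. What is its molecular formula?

Atom tally by fragment:
  CH3 → C:1 H:3
  CH(CF3) → C:2 H:1 F:3
  CH2 → C:1 H:2
  CH(SCH3) → C:2 H:4 S:1
  CH(Cl) → C:1 H:1 Cl:1
  CH2I → C:1 H:2 I:1
Element totals:
  C: 8
  H: 13
  Cl: 1
  F: 3
  I: 1
  S: 1

C8H13ClF3IS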